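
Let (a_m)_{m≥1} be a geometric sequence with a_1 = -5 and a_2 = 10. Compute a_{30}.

2684354560

Common ratio r = -2.
a_m = (-5)·(-2)^(m-1).
a_{30} = (-5)·(-2)^29 = 2684354560.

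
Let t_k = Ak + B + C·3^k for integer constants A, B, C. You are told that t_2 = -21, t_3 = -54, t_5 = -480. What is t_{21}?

At k = 2, 3, 5: 2A + B + 9C = -21; 3A + B + 27C = -54; 5A + B + 243C = -480.
Subtracting the first from the second: A + 18C = -33.
Subtracting the second from the third: 2A + 216C = -426.
Solving: C = -2, A = 3, then B = -9.
So t_k = 3·k + (-9) + (-2)·3^k; at k=21 this is -20920706352.

-20920706352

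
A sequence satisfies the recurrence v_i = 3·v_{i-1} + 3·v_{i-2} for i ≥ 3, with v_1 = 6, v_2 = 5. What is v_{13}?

18760086

Applying the relation repeatedly:
v_3 = 33  v_4 = 114  v_5 = 441  …  v_{10} = 344250  v_{11} = 1305153  v_{12} = 4948209  v_{13} = 18760086.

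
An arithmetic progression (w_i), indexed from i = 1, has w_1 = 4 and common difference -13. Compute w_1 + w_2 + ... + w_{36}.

w_i = 4 + (i - 1)·(-13).
w_{36} = -451; S = 36·(4 + (-451))/2 = -8046.

-8046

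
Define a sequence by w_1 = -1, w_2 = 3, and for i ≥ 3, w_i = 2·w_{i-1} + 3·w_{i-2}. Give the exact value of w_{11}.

29523

Compute successive terms:
w_3 = 3, w_4 = 15, w_5 = 39, w_6 = 123, w_7 = 363, w_8 = 1095, w_9 = 3279, w_{10} = 9843, w_{11} = 29523.
(Characteristic roots are 3 and -1.)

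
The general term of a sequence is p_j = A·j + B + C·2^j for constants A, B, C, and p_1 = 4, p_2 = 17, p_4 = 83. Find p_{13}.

40990

At j = 1, 2, 4: A + B + 2C = 4; 2A + B + 4C = 17; 4A + B + 16C = 83.
Subtracting the first from the second: A + 2C = 13.
Subtracting the second from the third: 2A + 12C = 66.
Solving: C = 5, A = 3, then B = -9.
Therefore p_{13} = 39 + (-9) + 5·8192 = 40990.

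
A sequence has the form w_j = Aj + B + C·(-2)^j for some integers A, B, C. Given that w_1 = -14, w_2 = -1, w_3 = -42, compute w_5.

The three given values yield: A + B - 2C = -14; 2A + B + 4C = -1; 3A + B - 8C = -42.
Subtracting the first from the second: A + 6C = 13.
Subtracting the second from the third: A - 12C = -41.
Solving: C = 3, A = -5, then B = -3.
Hence w_5 = -5·5 + (-3) + 3·(-32) = -124.

-124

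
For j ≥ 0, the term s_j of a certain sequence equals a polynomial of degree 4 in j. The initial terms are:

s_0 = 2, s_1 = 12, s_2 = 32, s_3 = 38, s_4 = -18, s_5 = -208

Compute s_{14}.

-31708

1st diffs: 10, 20, 6, -56, -190.
2nd diffs: 10, -14, -62, -134.
3rd diffs: -24, -48, -72.
4th diffs: -24, -24 (constant).
Newton forward-difference form: s_j = 2 + 10·C(j,1) + 10·C(j,2) + (-24)·C(j,3) + (-24)·C(j,4).
At j = 14: j = 14, so s_{14} = 2 + 140 + 910 - 8736 - 24024 = -31708.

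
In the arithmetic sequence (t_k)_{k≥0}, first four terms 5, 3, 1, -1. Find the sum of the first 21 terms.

Common difference d = -2.
t_k = 5 + (k - 0)·(-2).
t_{20} = -35; S = 21·(5 + (-35))/2 = -315.

-315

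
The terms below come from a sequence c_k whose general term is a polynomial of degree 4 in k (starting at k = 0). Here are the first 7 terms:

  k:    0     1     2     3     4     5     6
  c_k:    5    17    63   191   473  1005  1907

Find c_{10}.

1st diffs: 12, 46, 128, 282, 532, 902.
2nd diffs: 34, 82, 154, 250, 370.
3rd diffs: 48, 72, 96, 120.
4th diffs: 24, 24, 24 (constant).
Newton forward-difference form: c_k = 5 + 12·C(k,1) + 34·C(k,2) + 48·C(k,3) + 24·C(k,4).
At k = 10: k = 10, so c_{10} = 5 + 120 + 1530 + 5760 + 5040 = 12455.

12455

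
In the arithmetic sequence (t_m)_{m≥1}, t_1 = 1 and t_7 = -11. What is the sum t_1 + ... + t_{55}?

-2915

Common difference d = (-11 - 1) / (7 - 1) = -2.
t_m = 1 + (m - 1)·(-2).
t_{55} = -107; S = 55·(1 + (-107))/2 = -2915.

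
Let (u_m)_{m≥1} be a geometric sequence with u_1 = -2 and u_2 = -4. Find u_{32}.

Common ratio r = 2.
u_m = (-2)·2^(m-1).
u_{32} = (-2)·2^31 = -4294967296.

-4294967296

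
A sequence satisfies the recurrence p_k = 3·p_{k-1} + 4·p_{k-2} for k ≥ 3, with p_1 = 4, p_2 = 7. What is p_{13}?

Compute successive terms:
p_3 = 37;  p_4 = 139;  p_5 = 565;  …;  p_{10} = 576715;  p_{11} = 2306869;  p_{12} = 9227467;  p_{13} = 36909877.
(Characteristic roots are 4 and -1.)

36909877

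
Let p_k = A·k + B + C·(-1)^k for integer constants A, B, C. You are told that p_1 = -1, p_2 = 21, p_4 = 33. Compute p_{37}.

Write the equations: A + B - C = -1; 2A + B + C = 21; 4A + B + C = 33.
Subtracting the first from the second: A + 2C = 22.
Subtracting the second from the third: 2A = 12.
Solving: C = 8, A = 6, then B = 1.
So p_k = 6·k + 1 + 8·(-1)^k; at k=37 this is 215.

215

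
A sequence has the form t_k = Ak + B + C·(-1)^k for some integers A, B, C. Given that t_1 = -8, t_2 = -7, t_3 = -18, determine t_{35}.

Plug in k = 1, 2, 3: A + B - C = -8; 2A + B + C = -7; 3A + B - C = -18.
Subtracting the first from the second: A + 2C = 1.
Subtracting the second from the third: A - 2C = -11.
Solving: C = 3, A = -5, then B = 0.
Hence t_{35} = -5·35 + 0 + 3·(-1) = -178.

-178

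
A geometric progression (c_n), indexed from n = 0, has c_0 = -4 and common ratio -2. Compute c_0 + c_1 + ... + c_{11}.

c_n = (-4)·(-2)^(n-0).
S = (-4)·((-2)^12 - 1)/(-2 - 1) = (-4)·(4096 - 1)/(-3) = 5460.

5460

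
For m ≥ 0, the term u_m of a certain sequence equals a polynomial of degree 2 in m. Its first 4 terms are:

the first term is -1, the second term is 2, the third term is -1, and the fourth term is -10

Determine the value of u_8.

1st diffs: 3, -3, -9.
2nd diffs: -6, -6 (constant).
Newton forward-difference form: u_m = -1 + 3·C(m,1) + (-6)·C(m,2).
At m = 8: m = 8, so u_8 = -1 + 24 - 168 = -145.

-145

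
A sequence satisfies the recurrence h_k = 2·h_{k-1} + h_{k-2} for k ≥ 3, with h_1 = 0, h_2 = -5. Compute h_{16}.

Iterate the recurrence:
h_3 = -10  h_4 = -25  h_5 = -60  …  h_{13} = -69300  h_{14} = -167305  h_{15} = -403910  h_{16} = -975125.

-975125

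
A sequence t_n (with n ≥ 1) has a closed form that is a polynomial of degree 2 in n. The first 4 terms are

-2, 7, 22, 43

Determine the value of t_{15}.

670

1st diffs: 9, 15, 21.
2nd diffs: 6, 6 (constant).
So t_n = 3n^2 - 5.
Evaluating at n = 15 gives t_{15} = 670.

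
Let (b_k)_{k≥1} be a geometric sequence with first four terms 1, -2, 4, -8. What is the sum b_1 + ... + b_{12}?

Common ratio r = -2.
b_k = 1·(-2)^(k-1).
S = 1·((-2)^12 - 1)/(-2 - 1) = 1·(4096 - 1)/(-3) = -1365.

-1365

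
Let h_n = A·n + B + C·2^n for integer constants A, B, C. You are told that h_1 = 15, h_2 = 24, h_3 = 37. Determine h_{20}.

At n = 1, 2, 3: A + B + 2C = 15; 2A + B + 4C = 24; 3A + B + 8C = 37.
Subtracting the first from the second: A + 2C = 9.
Subtracting the second from the third: A + 4C = 13.
Solving: C = 2, A = 5, then B = 6.
So h_n = 5·n + 6 + 2·2^n; at n=20 this is 2097258.

2097258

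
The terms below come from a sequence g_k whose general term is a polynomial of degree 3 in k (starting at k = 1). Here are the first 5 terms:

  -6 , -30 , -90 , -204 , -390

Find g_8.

1st diffs: -24, -60, -114, -186.
2nd diffs: -36, -54, -72.
3rd diffs: -18, -18 (constant).
Newton forward-difference form: g_k = -6 + (-24)·C(k-1,1) + (-36)·C(k-1,2) + (-18)·C(k-1,3).
At k = 8: k-1 = 7, so g_8 = -6 - 168 - 756 - 630 = -1560.

-1560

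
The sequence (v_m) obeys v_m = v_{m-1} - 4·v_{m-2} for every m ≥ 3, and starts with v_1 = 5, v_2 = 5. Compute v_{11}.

Applying the relation repeatedly:
v_3 = -15  v_4 = -35  v_5 = 25  v_6 = 165  v_7 = 65  v_8 = -595  v_9 = -855  v_{10} = 1525  v_{11} = 4945.

4945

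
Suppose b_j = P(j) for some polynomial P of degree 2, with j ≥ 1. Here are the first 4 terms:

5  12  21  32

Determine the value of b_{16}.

320

1st diffs: 7, 9, 11.
2nd diffs: 2, 2 (constant).
Newton forward-difference form: b_j = 5 + 7·C(j-1,1) + 2·C(j-1,2).
At j = 16: j-1 = 15, so b_{16} = 5 + 105 + 210 = 320.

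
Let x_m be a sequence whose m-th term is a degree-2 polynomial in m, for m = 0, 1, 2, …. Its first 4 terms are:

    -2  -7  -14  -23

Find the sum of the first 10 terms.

-485

1st diffs: -5, -7, -9.
2nd diffs: -2, -2 (constant).
Newton forward-difference form: x_m = -2 + (-5)·C(m,1) + (-2)·C(m,2).
Continuing: …, -34, -47, -62, -79, …, x_9 = -119.
Summing m = 0..9 (10 terms) gives -485.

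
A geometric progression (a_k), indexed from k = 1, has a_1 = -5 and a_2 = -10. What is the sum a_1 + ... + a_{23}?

Common ratio r = 2.
a_k = (-5)·2^(k-1).
S = (-5)·(2^23 - 1)/(2 - 1) = (-5)·(8388608 - 1)/(1) = -41943035.

-41943035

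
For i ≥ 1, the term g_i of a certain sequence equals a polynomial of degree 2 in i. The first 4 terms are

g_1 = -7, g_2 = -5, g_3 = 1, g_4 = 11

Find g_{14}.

1st diffs: 2, 6, 10.
2nd diffs: 4, 4 (constant).
Newton forward-difference form: g_i = -7 + 2·C(i-1,1) + 4·C(i-1,2).
At i = 14: i-1 = 13, so g_{14} = -7 + 26 + 312 = 331.

331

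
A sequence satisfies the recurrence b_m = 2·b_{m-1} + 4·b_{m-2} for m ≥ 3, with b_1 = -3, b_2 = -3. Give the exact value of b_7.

-1728

Applying the relation repeatedly:
b_3 = -18  b_4 = -48  b_5 = -168  b_6 = -528  b_7 = -1728.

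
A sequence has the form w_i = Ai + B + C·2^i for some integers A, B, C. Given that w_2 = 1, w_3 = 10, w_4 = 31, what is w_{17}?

393160

Write the equations: 2A + B + 4C = 1; 3A + B + 8C = 10; 4A + B + 16C = 31.
Subtracting the first from the second: A + 4C = 9.
Subtracting the second from the third: A + 8C = 21.
Solving: C = 3, A = -3, then B = -5.
Hence w_{17} = -3·17 + (-5) + 3·131072 = 393160.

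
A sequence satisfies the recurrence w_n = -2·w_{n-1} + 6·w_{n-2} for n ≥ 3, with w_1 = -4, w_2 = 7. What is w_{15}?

-188121728

Iterate the recurrence:
w_3 = -38;  w_4 = 118;  w_5 = -464;  …;  w_{12} = 3881824;  w_{13} = -14153984;  w_{14} = 51598912;  w_{15} = -188121728.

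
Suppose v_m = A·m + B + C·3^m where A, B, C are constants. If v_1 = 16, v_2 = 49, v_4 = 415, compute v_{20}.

17433922063

At m = 1, 2, 4: A + B + 3C = 16; 2A + B + 9C = 49; 4A + B + 81C = 415.
Subtracting the first from the second: A + 6C = 33.
Subtracting the second from the third: 2A + 72C = 366.
Solving: C = 5, A = 3, then B = -2.
Hence v_{20} = 3·20 + (-2) + 5·3486784401 = 17433922063.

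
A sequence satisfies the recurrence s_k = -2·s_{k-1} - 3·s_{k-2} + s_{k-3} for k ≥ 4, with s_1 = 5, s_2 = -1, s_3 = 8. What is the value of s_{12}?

s_4 = -8, s_5 = -9, s_6 = 50, s_7 = -81, s_8 = 3, s_9 = 287, s_{10} = -664, s_{11} = 470, s_{12} = 1339.

1339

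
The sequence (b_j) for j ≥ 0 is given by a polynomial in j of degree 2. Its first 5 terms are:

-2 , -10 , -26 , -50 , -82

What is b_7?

-226

1st diffs: -8, -16, -24, -32.
2nd diffs: -8, -8, -8 (constant).
So b_j = -4j^2 - 4j - 2.
Evaluating at j = 7 gives b_7 = -226.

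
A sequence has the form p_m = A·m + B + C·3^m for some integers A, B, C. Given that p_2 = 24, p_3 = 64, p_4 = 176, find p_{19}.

2324523008

The three given values yield: 2A + B + 9C = 24; 3A + B + 27C = 64; 4A + B + 81C = 176.
Subtracting the first from the second: A + 18C = 40.
Subtracting the second from the third: A + 54C = 112.
Solving: C = 2, A = 4, then B = -2.
So p_m = 4·m + (-2) + 2·3^m; at m=19 this is 2324523008.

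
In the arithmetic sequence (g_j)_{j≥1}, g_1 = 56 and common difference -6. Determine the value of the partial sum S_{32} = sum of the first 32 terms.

g_j = 56 + (j - 1)·(-6).
g_{32} = -130; S = 32·(56 + (-130))/2 = -1184.

-1184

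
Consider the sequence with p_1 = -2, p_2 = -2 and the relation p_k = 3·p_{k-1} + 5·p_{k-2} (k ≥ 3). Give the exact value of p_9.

Iterate the recurrence:
p_3 = -16;  p_4 = -58;  p_5 = -254;  p_6 = -1052;  p_7 = -4426;  p_8 = -18538;  p_9 = -77744.

-77744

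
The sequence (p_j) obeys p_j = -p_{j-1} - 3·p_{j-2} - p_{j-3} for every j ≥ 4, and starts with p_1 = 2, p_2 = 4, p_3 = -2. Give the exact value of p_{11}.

Applying the relation repeatedly:
p_4 = -12  p_5 = 14  p_6 = 24  p_7 = -54  p_8 = -32  p_9 = 170  p_{10} = -20  p_{11} = -458.

-458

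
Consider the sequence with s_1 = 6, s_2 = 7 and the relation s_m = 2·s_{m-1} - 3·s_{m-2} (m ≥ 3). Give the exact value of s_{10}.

-497

Applying the relation repeatedly:
s_3 = -4  s_4 = -29  s_5 = -46  s_6 = -5  s_7 = 128  s_8 = 271  s_9 = 158  s_{10} = -497.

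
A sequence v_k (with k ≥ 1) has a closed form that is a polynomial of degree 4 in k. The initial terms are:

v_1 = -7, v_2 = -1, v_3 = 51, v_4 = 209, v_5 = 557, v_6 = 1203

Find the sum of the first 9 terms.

1st diffs: 6, 52, 158, 348, 646.
2nd diffs: 46, 106, 190, 298.
3rd diffs: 60, 84, 108.
4th diffs: 24, 24 (constant).
Newton forward-difference form: v_k = -7 + 6·C(k-1,1) + 46·C(k-1,2) + 60·C(k-1,3) + 24·C(k-1,4).
Continuing: 2279, 3941, 6369.
Summing k = 1..9 (9 terms) gives 14601.

14601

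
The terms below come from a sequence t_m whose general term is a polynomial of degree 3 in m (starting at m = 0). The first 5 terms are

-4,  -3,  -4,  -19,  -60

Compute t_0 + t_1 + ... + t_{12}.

-9126

1st diffs: 1, -1, -15, -41.
2nd diffs: -2, -14, -26.
3rd diffs: -12, -12 (constant).
Newton forward-difference form: t_m = -4 + 1·C(m,1) + (-2)·C(m,2) + (-12)·C(m,3).
Continuing: …, -139, -268, -459, -724, …, t_{12} = -2764.
Summing m = 0..12 (13 terms) gives -9126.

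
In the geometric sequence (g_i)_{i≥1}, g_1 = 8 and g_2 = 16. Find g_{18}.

1048576

Common ratio r = 2.
g_i = 8·2^(i-1).
g_{18} = 8·2^17 = 1048576.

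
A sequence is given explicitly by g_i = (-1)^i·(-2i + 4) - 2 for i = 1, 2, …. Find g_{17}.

(-1)^17 = -1; -2i + 4 at i=17 is -30; so g_{17} = 28.

28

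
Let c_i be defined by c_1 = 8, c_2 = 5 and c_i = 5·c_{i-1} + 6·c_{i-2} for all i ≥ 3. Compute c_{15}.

c_3 = 73  c_4 = 395  c_5 = 2413  …  c_{12} = 673765955  c_{13} = 4042595773  c_{14} = 24255574595  c_{15} = 145533447613.
(Characteristic roots are 6 and -1.)

145533447613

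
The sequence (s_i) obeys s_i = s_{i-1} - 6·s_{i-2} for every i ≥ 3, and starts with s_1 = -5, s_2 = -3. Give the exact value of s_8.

2637

s_3 = 27  s_4 = 45  s_5 = -117  s_6 = -387  s_7 = 315  s_8 = 2637.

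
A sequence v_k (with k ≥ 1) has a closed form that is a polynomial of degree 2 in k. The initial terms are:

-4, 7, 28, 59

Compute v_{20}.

1st diffs: 11, 21, 31.
2nd diffs: 10, 10 (constant).
So v_k = 5k^2 - 4k - 5.
Evaluating at k = 20 gives v_{20} = 1915.

1915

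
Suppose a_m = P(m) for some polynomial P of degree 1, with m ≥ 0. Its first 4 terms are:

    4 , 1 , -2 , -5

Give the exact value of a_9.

-23

1st diffs: -3, -3, -3 (constant).
So a_m = -3m + 4.
Evaluating at m = 9 gives a_9 = -23.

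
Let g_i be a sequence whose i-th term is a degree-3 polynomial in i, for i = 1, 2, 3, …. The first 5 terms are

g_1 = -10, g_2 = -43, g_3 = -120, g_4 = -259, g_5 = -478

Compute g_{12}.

1st diffs: -33, -77, -139, -219.
2nd diffs: -44, -62, -80.
3rd diffs: -18, -18 (constant).
Newton forward-difference form: g_i = -10 + (-33)·C(i-1,1) + (-44)·C(i-1,2) + (-18)·C(i-1,3).
At i = 12: i-1 = 11, so g_{12} = -10 - 363 - 2420 - 2970 = -5763.

-5763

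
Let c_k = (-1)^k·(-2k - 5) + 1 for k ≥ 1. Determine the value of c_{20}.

(-1)^20 = 1; -2k - 5 at k=20 is -45; so c_{20} = -44.

-44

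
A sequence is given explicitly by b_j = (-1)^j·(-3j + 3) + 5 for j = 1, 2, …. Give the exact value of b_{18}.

-46

(-1)^18 = 1; -3j + 3 at j=18 is -51; so b_{18} = -46.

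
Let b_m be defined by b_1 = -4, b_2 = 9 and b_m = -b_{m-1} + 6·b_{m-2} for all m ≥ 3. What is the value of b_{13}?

-1809357

Iterate the recurrence:
b_3 = -33;  b_4 = 87;  b_5 = -285;  …;  b_{10} = 66615;  b_{11} = -201381;  b_{12} = 601071;  b_{13} = -1809357.
(Characteristic roots are 2 and -3.)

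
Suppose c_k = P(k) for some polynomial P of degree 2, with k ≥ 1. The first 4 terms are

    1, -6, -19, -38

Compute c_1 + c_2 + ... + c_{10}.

-1025

1st diffs: -7, -13, -19.
2nd diffs: -6, -6 (constant).
Newton forward-difference form: c_k = 1 + (-7)·C(k-1,1) + (-6)·C(k-1,2).
Continuing: …, -63, -94, -131, -174, …, c_{10} = -278.
Summing k = 1..10 (10 terms) gives -1025.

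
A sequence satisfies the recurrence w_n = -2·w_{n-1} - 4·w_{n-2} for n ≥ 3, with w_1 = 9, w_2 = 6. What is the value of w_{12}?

Applying the relation repeatedly:
w_3 = -48, w_4 = 72, w_5 = 48, w_6 = -384, w_7 = 576, w_8 = 384, w_9 = -3072, w_{10} = 4608, w_{11} = 3072, w_{12} = -24576.

-24576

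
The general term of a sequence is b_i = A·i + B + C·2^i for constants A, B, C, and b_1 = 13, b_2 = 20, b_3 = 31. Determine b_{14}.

At i = 1, 2, 3: A + B + 2C = 13; 2A + B + 4C = 20; 3A + B + 8C = 31.
Subtracting the first from the second: A + 2C = 7.
Subtracting the second from the third: A + 4C = 11.
Solving: C = 2, A = 3, then B = 6.
So b_i = 3·i + 6 + 2·2^i; at i=14 this is 32816.

32816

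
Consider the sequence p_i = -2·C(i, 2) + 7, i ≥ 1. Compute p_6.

C(6, 2) = 15, so p_6 = -23.

-23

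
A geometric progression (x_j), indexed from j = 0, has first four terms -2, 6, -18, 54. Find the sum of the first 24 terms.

Common ratio r = -3.
x_j = (-2)·(-3)^(j-0).
S = (-2)·((-3)^24 - 1)/(-3 - 1) = (-2)·(282429536481 - 1)/(-4) = 141214768240.

141214768240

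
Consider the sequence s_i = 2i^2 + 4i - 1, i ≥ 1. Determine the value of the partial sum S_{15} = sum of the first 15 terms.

2945

Over i = 1..15: Σi = 120, Σi² = 1240.
Total = (2)·1240 + (4)·120 + (-1)·15 = 2945.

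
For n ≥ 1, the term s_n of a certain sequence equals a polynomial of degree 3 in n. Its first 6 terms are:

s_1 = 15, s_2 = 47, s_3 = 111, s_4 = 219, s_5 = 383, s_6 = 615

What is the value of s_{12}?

1st diffs: 32, 64, 108, 164, 232.
2nd diffs: 32, 44, 56, 68.
3rd diffs: 12, 12, 12 (constant).
So s_n = 2n^3 + 4n^2 + 6n + 3.
Evaluating at n = 12 gives s_{12} = 4107.

4107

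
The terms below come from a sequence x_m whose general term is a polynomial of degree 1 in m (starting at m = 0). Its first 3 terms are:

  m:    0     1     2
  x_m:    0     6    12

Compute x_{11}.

1st diffs: 6, 6 (constant).
So x_m = 6m.
Evaluating at m = 11 gives x_{11} = 66.

66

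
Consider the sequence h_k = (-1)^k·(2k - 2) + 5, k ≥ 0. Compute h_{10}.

(-1)^10 = 1; 2k - 2 at k=10 is 18; so h_{10} = 23.

23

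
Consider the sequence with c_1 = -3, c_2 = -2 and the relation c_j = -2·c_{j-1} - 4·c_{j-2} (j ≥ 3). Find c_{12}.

Step forward from the initial values:
c_3 = 16; c_4 = -24; c_5 = -16; c_6 = 128; c_7 = -192; c_8 = -128; c_9 = 1024; c_{10} = -1536; c_{11} = -1024; c_{12} = 8192.

8192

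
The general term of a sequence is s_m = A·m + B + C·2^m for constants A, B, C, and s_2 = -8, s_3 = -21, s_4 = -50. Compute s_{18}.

-1048520

The three given values yield: 2A + B + 4C = -8; 3A + B + 8C = -21; 4A + B + 16C = -50.
Subtracting the first from the second: A + 4C = -13.
Subtracting the second from the third: A + 8C = -29.
Solving: C = -4, A = 3, then B = 2.
Hence s_{18} = 3·18 + 2 + (-4)·262144 = -1048520.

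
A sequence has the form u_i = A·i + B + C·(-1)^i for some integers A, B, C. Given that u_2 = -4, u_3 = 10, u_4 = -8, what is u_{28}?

-56

Plug in i = 2, 3, 4: 2A + B + C = -4; 3A + B - C = 10; 4A + B + C = -8.
Subtracting the first from the second: A - 2C = 14.
Subtracting the second from the third: A + 2C = -18.
Solving: C = -8, A = -2, then B = 8.
Therefore u_{28} = -56 + 8 + (-8)·1 = -56.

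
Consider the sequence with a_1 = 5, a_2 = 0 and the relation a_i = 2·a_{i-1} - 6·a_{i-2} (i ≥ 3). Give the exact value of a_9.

a_3 = -30;  a_4 = -60;  a_5 = 60;  a_6 = 480;  a_7 = 600;  a_8 = -1680;  a_9 = -6960.

-6960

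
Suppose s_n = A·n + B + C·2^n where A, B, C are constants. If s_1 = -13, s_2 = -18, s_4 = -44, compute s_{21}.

-4194333

At n = 1, 2, 4: A + B + 2C = -13; 2A + B + 4C = -18; 4A + B + 16C = -44.
Subtracting the first from the second: A + 2C = -5.
Subtracting the second from the third: 2A + 12C = -26.
Solving: C = -2, A = -1, then B = -8.
Hence s_{21} = -1·21 + (-8) + (-2)·2097152 = -4194333.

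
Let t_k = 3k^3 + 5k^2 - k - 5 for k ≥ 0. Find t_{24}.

t_{24} = 3·24^3 + 5·24^2 - 1·24 - 5 = 44323.

44323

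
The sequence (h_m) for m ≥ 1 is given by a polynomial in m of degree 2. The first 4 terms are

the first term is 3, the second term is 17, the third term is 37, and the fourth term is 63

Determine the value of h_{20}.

1295

1st diffs: 14, 20, 26.
2nd diffs: 6, 6 (constant).
So h_m = 3m^2 + 5m - 5.
Evaluating at m = 20 gives h_{20} = 1295.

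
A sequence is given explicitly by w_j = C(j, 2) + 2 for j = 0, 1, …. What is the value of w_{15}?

107

C(15, 2) = 105, so w_{15} = 107.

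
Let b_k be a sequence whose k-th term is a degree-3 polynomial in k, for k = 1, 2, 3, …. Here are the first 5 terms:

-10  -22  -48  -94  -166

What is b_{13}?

-2398

1st diffs: -12, -26, -46, -72.
2nd diffs: -14, -20, -26.
3rd diffs: -6, -6 (constant).
Newton forward-difference form: b_k = -10 + (-12)·C(k-1,1) + (-14)·C(k-1,2) + (-6)·C(k-1,3).
At k = 13: k-1 = 12, so b_{13} = -10 - 144 - 924 - 1320 = -2398.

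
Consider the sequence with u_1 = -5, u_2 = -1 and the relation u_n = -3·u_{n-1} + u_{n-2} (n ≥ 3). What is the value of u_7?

Step forward from the initial values:
u_3 = -2, u_4 = 5, u_5 = -17, u_6 = 56, u_7 = -185.

-185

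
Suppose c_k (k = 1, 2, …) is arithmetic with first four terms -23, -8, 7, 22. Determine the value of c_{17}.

217

Common difference d = 15.
c_k = -23 + (k - 1)·15.
c_{17} = -23 + 16·15 = 217.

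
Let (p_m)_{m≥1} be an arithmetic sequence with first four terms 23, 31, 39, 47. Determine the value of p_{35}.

Common difference d = 8.
p_m = 23 + (m - 1)·8.
p_{35} = 23 + 34·8 = 295.

295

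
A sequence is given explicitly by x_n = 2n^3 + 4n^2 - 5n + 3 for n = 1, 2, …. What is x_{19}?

x_{19} = 2·19^3 + 4·19^2 - 5·19 + 3 = 15070.

15070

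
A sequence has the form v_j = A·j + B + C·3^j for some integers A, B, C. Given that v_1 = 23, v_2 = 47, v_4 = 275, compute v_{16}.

Write the equations: A + B + 3C = 23; 2A + B + 9C = 47; 4A + B + 81C = 275.
Subtracting the first from the second: A + 6C = 24.
Subtracting the second from the third: 2A + 72C = 228.
Solving: C = 3, A = 6, then B = 8.
Therefore v_{16} = 96 + 8 + 3·43046721 = 129140267.

129140267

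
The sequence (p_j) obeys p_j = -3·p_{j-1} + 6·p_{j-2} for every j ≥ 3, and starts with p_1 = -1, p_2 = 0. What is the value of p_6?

Step forward from the initial values:
p_3 = -6  p_4 = 18  p_5 = -90  p_6 = 378.

378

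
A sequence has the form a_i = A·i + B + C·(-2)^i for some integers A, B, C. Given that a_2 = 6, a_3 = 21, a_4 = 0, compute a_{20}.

The three given values yield: 2A + B + 4C = 6; 3A + B - 8C = 21; 4A + B + 16C = 0.
Subtracting the first from the second: A - 12C = 15.
Subtracting the second from the third: A + 24C = -21.
Solving: C = -1, A = 3, then B = 4.
Hence a_{20} = 3·20 + 4 + (-1)·1048576 = -1048512.

-1048512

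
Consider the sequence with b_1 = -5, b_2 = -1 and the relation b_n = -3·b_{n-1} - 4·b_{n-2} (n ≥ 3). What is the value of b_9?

-1913

Applying the relation repeatedly:
b_3 = 23; b_4 = -65; b_5 = 103; b_6 = -49; b_7 = -265; b_8 = 991; b_9 = -1913.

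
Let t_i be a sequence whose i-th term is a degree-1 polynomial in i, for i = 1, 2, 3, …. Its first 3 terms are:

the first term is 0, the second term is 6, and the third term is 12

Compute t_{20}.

114

1st diffs: 6, 6 (constant).
So t_i = 6i - 6.
Evaluating at i = 20 gives t_{20} = 114.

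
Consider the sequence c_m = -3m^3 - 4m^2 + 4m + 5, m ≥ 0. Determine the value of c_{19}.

-21940

c_{19} = -3·19^3 - 4·19^2 + 4·19 + 5 = -21940.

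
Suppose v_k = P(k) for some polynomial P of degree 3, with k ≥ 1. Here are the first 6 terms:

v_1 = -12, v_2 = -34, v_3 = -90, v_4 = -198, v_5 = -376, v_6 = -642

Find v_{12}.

1st diffs: -22, -56, -108, -178, -266.
2nd diffs: -34, -52, -70, -88.
3rd diffs: -18, -18, -18 (constant).
Newton forward-difference form: v_k = -12 + (-22)·C(k-1,1) + (-34)·C(k-1,2) + (-18)·C(k-1,3).
At k = 12: k-1 = 11, so v_{12} = -12 - 242 - 1870 - 2970 = -5094.

-5094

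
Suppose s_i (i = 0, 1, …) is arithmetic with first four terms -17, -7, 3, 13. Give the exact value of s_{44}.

423

Common difference d = 10.
s_i = -17 + (i - 0)·10.
s_{44} = -17 + 44·10 = 423.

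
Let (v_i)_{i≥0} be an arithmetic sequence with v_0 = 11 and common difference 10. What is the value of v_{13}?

141

v_i = 11 + (i - 0)·10.
v_{13} = 11 + 13·10 = 141.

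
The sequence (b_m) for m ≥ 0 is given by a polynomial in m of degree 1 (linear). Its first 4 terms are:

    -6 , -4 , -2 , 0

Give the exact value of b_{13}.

1st diffs: 2, 2, 2 (constant).
So b_m = 2m - 6.
Evaluating at m = 13 gives b_{13} = 20.

20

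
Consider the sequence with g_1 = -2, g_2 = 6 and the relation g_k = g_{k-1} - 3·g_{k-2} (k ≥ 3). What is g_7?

102

Applying the relation repeatedly:
g_3 = 12;  g_4 = -6;  g_5 = -42;  g_6 = -24;  g_7 = 102.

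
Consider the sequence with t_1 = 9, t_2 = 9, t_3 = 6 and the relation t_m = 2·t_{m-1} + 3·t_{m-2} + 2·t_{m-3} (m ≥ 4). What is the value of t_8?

4809

Iterate the recurrence:
t_4 = 57, t_5 = 150, t_6 = 483, t_7 = 1530, t_8 = 4809.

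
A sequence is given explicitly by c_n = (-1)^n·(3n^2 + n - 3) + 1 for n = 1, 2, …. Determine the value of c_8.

198

(-1)^8 = 1; 3n^2 + n - 3 at n=8 is 197; so c_8 = 198.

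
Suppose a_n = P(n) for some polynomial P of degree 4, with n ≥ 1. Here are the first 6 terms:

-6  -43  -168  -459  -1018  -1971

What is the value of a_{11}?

-18736

1st diffs: -37, -125, -291, -559, -953.
2nd diffs: -88, -166, -268, -394.
3rd diffs: -78, -102, -126.
4th diffs: -24, -24 (constant).
Newton forward-difference form: a_n = -6 + (-37)·C(n-1,1) + (-88)·C(n-1,2) + (-78)·C(n-1,3) + (-24)·C(n-1,4).
At n = 11: n-1 = 10, so a_{11} = -6 - 370 - 3960 - 9360 - 5040 = -18736.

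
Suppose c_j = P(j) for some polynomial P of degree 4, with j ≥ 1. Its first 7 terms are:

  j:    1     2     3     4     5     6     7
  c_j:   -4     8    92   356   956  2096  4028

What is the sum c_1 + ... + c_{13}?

160472

1st diffs: 12, 84, 264, 600, 1140, 1932.
2nd diffs: 72, 180, 336, 540, 792.
3rd diffs: 108, 156, 204, 252.
4th diffs: 48, 48, 48 (constant).
Newton forward-difference form: c_j = -4 + 12·C(j-1,1) + 72·C(j-1,2) + 108·C(j-1,3) + 48·C(j-1,4).
Continuing: …, 7052, 11516, 17816, 26396, …, c_{13} = 52412.
Summing j = 1..13 (13 terms) gives 160472.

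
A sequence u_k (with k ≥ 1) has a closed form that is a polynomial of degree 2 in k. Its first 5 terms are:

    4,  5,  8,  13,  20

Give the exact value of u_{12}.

125

1st diffs: 1, 3, 5, 7.
2nd diffs: 2, 2, 2 (constant).
Newton forward-difference form: u_k = 4 + 1·C(k-1,1) + 2·C(k-1,2).
At k = 12: k-1 = 11, so u_{12} = 4 + 11 + 110 = 125.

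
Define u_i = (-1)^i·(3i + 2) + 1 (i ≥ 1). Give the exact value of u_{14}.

45

(-1)^14 = 1; 3i + 2 at i=14 is 44; so u_{14} = 45.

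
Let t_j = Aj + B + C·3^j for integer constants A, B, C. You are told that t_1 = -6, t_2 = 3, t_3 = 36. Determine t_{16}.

Write the equations: A + B + 3C = -6; 2A + B + 9C = 3; 3A + B + 27C = 36.
Subtracting the first from the second: A + 6C = 9.
Subtracting the second from the third: A + 18C = 33.
Solving: C = 2, A = -3, then B = -9.
Hence t_{16} = -3·16 + (-9) + 2·43046721 = 86093385.

86093385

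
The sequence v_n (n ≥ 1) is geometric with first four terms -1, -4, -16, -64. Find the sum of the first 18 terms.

-22906492245

Common ratio r = 4.
v_n = (-1)·4^(n-1).
S = (-1)·(4^18 - 1)/(4 - 1) = (-1)·(68719476736 - 1)/(3) = -22906492245.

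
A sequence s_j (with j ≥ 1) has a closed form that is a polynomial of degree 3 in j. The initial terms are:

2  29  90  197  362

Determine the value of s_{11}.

1st diffs: 27, 61, 107, 165.
2nd diffs: 34, 46, 58.
3rd diffs: 12, 12 (constant).
Newton forward-difference form: s_j = 2 + 27·C(j-1,1) + 34·C(j-1,2) + 12·C(j-1,3).
At j = 11: j-1 = 10, so s_{11} = 2 + 270 + 1530 + 1440 = 3242.

3242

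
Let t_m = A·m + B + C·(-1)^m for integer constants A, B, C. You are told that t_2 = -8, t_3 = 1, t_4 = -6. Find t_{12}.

The three given values yield: 2A + B + C = -8; 3A + B - C = 1; 4A + B + C = -6.
Subtracting the first from the second: A - 2C = 9.
Subtracting the second from the third: A + 2C = -7.
Solving: C = -4, A = 1, then B = -6.
So t_m = 1·m + (-6) + (-4)·(-1)^m; at m=12 this is 2.

2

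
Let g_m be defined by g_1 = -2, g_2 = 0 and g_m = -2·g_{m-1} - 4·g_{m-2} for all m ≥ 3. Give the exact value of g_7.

g_3 = 8; g_4 = -16; g_5 = 0; g_6 = 64; g_7 = -128.

-128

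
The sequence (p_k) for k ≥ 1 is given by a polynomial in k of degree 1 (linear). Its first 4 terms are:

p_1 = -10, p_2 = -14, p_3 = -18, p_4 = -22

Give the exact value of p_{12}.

1st diffs: -4, -4, -4 (constant).
So p_k = -4k - 6.
Evaluating at k = 12 gives p_{12} = -54.

-54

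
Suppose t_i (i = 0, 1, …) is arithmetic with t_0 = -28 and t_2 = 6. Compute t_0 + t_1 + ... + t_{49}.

Common difference d = (6 - (-28)) / (2 - 0) = 17.
t_i = -28 + (i - 0)·17.
t_{49} = 805; S = 50·(-28 + 805)/2 = 19425.

19425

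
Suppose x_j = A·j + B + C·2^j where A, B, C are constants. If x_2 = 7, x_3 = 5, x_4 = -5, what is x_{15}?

-65443

Write the equations: 2A + B + 4C = 7; 3A + B + 8C = 5; 4A + B + 16C = -5.
Subtracting the first from the second: A + 4C = -2.
Subtracting the second from the third: A + 8C = -10.
Solving: C = -2, A = 6, then B = 3.
Therefore x_{15} = 90 + 3 + (-2)·32768 = -65443.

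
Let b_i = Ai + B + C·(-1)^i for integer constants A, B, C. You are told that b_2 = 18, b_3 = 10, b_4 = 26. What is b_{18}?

82

The three given values yield: 2A + B + C = 18; 3A + B - C = 10; 4A + B + C = 26.
Subtracting the first from the second: A - 2C = -8.
Subtracting the second from the third: A + 2C = 16.
Solving: C = 6, A = 4, then B = 4.
So b_i = 4·i + 4 + 6·(-1)^i; at i=18 this is 82.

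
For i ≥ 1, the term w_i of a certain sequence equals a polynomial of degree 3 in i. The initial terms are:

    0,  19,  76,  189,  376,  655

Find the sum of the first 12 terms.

18524

1st diffs: 19, 57, 113, 187, 279.
2nd diffs: 38, 56, 74, 92.
3rd diffs: 18, 18, 18 (constant).
So w_i = 3i^3 + i^2 - 5i + 1.
Continuing: …, 1044, 1561, 2224, 3051, …, w_{12} = 5269.
Summing i = 1..12 (12 terms) gives 18524.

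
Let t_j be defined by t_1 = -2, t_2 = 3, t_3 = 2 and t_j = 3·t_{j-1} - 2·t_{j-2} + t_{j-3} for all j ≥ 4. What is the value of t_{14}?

Applying the relation repeatedly:
t_4 = -2;  t_5 = -7;  t_6 = -15;  …;  t_{11} = -958;  t_{12} = -2227;  t_{13} = -5177;  t_{14} = -12035.

-12035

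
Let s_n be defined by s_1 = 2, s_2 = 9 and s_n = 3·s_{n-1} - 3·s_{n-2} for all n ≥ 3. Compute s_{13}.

1458

Applying the relation repeatedly:
s_3 = 21  s_4 = 36  s_5 = 45  …  s_{10} = -972  s_{11} = -1215  s_{12} = -729  s_{13} = 1458.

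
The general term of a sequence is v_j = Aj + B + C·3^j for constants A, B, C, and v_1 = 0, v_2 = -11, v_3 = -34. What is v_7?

Plug in j = 1, 2, 3: A + B + 3C = 0; 2A + B + 9C = -11; 3A + B + 27C = -34.
Subtracting the first from the second: A + 6C = -11.
Subtracting the second from the third: A + 18C = -23.
Solving: C = -1, A = -5, then B = 8.
Hence v_7 = -5·7 + 8 + (-1)·2187 = -2214.

-2214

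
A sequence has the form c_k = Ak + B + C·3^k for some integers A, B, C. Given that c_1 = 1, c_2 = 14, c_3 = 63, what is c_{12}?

1594260

At k = 1, 2, 3: A + B + 3C = 1; 2A + B + 9C = 14; 3A + B + 27C = 63.
Subtracting the first from the second: A + 6C = 13.
Subtracting the second from the third: A + 18C = 49.
Solving: C = 3, A = -5, then B = -3.
Therefore c_{12} = -60 + (-3) + 3·531441 = 1594260.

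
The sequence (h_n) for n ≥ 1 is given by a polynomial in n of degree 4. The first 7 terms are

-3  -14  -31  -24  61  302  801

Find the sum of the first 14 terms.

74851

1st diffs: -11, -17, 7, 85, 241, 499.
2nd diffs: -6, 24, 78, 156, 258.
3rd diffs: 30, 54, 78, 102.
4th diffs: 24, 24, 24 (constant).
So h_n = n^4 - 5n^3 + 2n^2 + 3n - 4.
Continuing: …, 1684, 3101, 5226, 8257, …, h_{14} = 25126.
Summing n = 1..14 (14 terms) gives 74851.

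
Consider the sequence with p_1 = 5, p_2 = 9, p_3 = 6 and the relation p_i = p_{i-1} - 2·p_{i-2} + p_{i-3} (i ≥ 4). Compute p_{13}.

Step forward from the initial values:
p_4 = -7;  p_5 = -10;  p_6 = 10;  p_7 = 23;  p_8 = -7;  p_9 = -43;  p_{10} = -6;  p_{11} = 73;  p_{12} = 42;  p_{13} = -110.

-110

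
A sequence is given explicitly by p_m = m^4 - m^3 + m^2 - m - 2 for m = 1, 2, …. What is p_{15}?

p_{15} = 1·15^4 - 1·15^3 + 1·15^2 - 1·15 - 2 = 47458.

47458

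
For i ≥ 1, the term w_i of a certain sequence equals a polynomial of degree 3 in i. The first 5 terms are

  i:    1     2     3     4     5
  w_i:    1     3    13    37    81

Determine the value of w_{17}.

4353

1st diffs: 2, 10, 24, 44.
2nd diffs: 8, 14, 20.
3rd diffs: 6, 6 (constant).
So w_i = i^3 - 2i^2 + i + 1.
Evaluating at i = 17 gives w_{17} = 4353.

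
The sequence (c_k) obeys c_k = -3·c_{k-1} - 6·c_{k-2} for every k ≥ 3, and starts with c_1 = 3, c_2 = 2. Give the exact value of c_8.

-1404

c_3 = -24, c_4 = 60, c_5 = -36, c_6 = -252, c_7 = 972, c_8 = -1404.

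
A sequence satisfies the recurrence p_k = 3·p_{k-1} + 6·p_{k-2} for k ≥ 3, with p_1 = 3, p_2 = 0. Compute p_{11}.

1829790

Iterate the recurrence:
p_3 = 18;  p_4 = 54;  p_5 = 270;  p_6 = 1134;  p_7 = 5022;  p_8 = 21870;  p_9 = 95742;  p_{10} = 418446;  p_{11} = 1829790.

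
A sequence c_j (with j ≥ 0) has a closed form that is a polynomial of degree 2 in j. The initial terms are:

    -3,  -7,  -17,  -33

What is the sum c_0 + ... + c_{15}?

1st diffs: -4, -10, -16.
2nd diffs: -6, -6 (constant).
So c_j = -3j^2 - j - 3.
Continuing: …, -55, -83, -117, -157, …, c_{15} = -693.
Summing j = 0..15 (16 terms) gives -3888.

-3888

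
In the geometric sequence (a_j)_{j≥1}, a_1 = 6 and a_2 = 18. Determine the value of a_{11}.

354294

Common ratio r = 3.
a_j = 6·3^(j-1).
a_{11} = 6·3^10 = 354294.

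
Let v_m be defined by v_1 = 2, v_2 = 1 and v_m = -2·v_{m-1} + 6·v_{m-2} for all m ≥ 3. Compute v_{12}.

Iterate the recurrence:
v_3 = 10;  v_4 = -14;  v_5 = 88;  v_6 = -260;  v_7 = 1048;  v_8 = -3656;  v_9 = 13600;  v_{10} = -49136;  v_{11} = 179872;  v_{12} = -654560.

-654560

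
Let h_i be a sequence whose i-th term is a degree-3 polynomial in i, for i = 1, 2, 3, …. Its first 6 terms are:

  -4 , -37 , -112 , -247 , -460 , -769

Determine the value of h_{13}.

-7132

1st diffs: -33, -75, -135, -213, -309.
2nd diffs: -42, -60, -78, -96.
3rd diffs: -18, -18, -18 (constant).
So h_i = -3i^3 - 3i^2 - 3i + 5.
Evaluating at i = 13 gives h_{13} = -7132.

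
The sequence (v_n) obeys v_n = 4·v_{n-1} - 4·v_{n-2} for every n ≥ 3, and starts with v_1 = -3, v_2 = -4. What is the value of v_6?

Step forward from the initial values:
v_3 = -4, v_4 = 0, v_5 = 16, v_6 = 64.
(Characteristic roots are 2 and 2.)

64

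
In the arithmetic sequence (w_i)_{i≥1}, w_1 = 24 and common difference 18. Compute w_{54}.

w_i = 24 + (i - 1)·18.
w_{54} = 24 + 53·18 = 978.

978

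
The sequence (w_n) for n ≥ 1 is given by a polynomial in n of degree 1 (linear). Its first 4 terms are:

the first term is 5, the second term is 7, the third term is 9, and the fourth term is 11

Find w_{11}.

1st diffs: 2, 2, 2 (constant).
So w_n = 2n + 3.
Evaluating at n = 11 gives w_{11} = 25.

25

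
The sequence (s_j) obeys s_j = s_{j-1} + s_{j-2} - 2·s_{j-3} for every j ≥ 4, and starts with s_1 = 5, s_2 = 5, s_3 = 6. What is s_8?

s_4 = 1;  s_5 = -3;  s_6 = -14;  s_7 = -19;  s_8 = -27.

-27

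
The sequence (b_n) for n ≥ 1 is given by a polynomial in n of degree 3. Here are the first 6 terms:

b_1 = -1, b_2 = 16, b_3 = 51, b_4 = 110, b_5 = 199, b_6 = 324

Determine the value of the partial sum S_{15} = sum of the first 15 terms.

1st diffs: 17, 35, 59, 89, 125.
2nd diffs: 18, 24, 30, 36.
3rd diffs: 6, 6, 6 (constant).
Newton forward-difference form: b_n = -1 + 17·C(n-1,1) + 18·C(n-1,2) + 6·C(n-1,3).
Continuing: …, 491, 706, 975, 1304, …, b_{15} = 4059.
Summing n = 1..15 (15 terms) gives 18150.

18150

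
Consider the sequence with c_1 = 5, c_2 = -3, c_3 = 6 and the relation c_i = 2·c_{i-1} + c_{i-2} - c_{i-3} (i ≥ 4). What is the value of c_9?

Iterate the recurrence:
c_4 = 4  c_5 = 17  c_6 = 32  c_7 = 77  c_8 = 169  c_9 = 383.

383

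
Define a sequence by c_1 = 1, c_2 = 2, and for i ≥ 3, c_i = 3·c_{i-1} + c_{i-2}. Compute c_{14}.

3553922

Iterate the recurrence:
c_3 = 7, c_4 = 23, c_5 = 76, …, c_{11} = 98644, c_{12} = 325799, c_{13} = 1076041, c_{14} = 3553922.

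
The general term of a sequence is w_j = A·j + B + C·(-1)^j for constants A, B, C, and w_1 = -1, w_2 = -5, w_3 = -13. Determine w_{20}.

-113

Plug in j = 1, 2, 3: A + B - C = -1; 2A + B + C = -5; 3A + B - C = -13.
Subtracting the first from the second: A + 2C = -4.
Subtracting the second from the third: A - 2C = -8.
Solving: C = 1, A = -6, then B = 6.
So w_j = -6·j + 6 + 1·(-1)^j; at j=20 this is -113.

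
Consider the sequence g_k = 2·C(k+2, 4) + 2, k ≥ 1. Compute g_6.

C(8, 4) = 70, so g_6 = 142.

142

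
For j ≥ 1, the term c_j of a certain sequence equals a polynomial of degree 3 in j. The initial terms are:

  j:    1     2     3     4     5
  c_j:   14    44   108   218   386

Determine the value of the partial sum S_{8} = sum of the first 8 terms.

3696

1st diffs: 30, 64, 110, 168.
2nd diffs: 34, 46, 58.
3rd diffs: 12, 12 (constant).
Newton forward-difference form: c_j = 14 + 30·C(j-1,1) + 34·C(j-1,2) + 12·C(j-1,3).
Continuing: 624, 944, 1358.
Summing j = 1..8 (8 terms) gives 3696.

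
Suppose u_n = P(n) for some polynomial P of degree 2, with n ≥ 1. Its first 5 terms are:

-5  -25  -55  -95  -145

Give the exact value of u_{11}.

-655

1st diffs: -20, -30, -40, -50.
2nd diffs: -10, -10, -10 (constant).
So u_n = -5n^2 - 5n + 5.
Evaluating at n = 11 gives u_{11} = -655.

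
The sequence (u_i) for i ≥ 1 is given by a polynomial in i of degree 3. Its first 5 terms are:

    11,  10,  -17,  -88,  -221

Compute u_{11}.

1st diffs: -1, -27, -71, -133.
2nd diffs: -26, -44, -62.
3rd diffs: -18, -18 (constant).
Newton forward-difference form: u_i = 11 + (-1)·C(i-1,1) + (-26)·C(i-1,2) + (-18)·C(i-1,3).
At i = 11: i-1 = 10, so u_{11} = 11 - 10 - 1170 - 2160 = -3329.

-3329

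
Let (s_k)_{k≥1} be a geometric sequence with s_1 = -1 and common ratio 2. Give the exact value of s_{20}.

-524288

s_k = (-1)·2^(k-1).
s_{20} = (-1)·2^19 = -524288.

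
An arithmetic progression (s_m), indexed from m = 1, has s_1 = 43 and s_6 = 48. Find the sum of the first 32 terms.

Common difference d = (48 - 43) / (6 - 1) = 1.
s_m = 43 + (m - 1)·1.
s_{32} = 74; S = 32·(43 + 74)/2 = 1872.

1872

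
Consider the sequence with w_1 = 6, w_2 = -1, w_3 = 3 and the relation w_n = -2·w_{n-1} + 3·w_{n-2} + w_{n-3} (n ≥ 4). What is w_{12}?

-21918

Applying the relation repeatedly:
w_4 = -3;  w_5 = 14;  w_6 = -34;  w_7 = 107;  w_8 = -302;  w_9 = 891;  w_{10} = -2581;  w_{11} = 7533;  w_{12} = -21918.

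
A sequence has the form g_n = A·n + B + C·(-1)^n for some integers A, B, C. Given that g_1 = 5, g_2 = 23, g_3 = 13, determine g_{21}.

Write the equations: A + B - C = 5; 2A + B + C = 23; 3A + B - C = 13.
Subtracting the first from the second: A + 2C = 18.
Subtracting the second from the third: A - 2C = -10.
Solving: C = 7, A = 4, then B = 8.
So g_n = 4·n + 8 + 7·(-1)^n; at n=21 this is 85.

85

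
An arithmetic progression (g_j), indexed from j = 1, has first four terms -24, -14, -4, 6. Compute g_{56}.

Common difference d = 10.
g_j = -24 + (j - 1)·10.
g_{56} = -24 + 55·10 = 526.

526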